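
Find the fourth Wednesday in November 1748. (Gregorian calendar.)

November 27, 1748

November 1, 1748 is a Friday.
The first Wednesday is therefore November 6 (5 days later).
The fourth Wednesday is 6 + 3×7 = November 27.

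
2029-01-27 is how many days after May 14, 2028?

258

May 14, 2028 → Jun 14, 2028: 31 days (May has 31).
Jun 14, 2028 → Jul 14, 2028: 30 days (June has 30).
Jul 14, 2028 → Aug 14, 2028: 31 days (July has 31).
Aug 14, 2028 → Sep 14, 2028: 31 days (August has 31).
Sep 14, 2028 → Oct 14, 2028: 30 days (September has 30).
Oct 14, 2028 → Nov 14, 2028: 31 days (October has 31).
Nov 14, 2028 → Dec 14, 2028: 30 days (November has 30).
Dec 14, 2028 → Jan 14, 2029: 31 days (December has 31).
Jan 14, 2029 → Jan 27, 2029: 13 days.
Total: 258 days.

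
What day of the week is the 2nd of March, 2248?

Thursday

Doomsday rule: the anchor day for the 2200s is Friday. For year 48: 48÷12 = 4 r 0, and 0÷4 = 0, so 4+0+0 = 4.
Friday + 4 ≡ Tuesday — that's 2248's doomsday.
In March the doomsday date is Mar 14.
Mar 2 is 12 days before Mar 14; 12 mod 7 = 5, so Tuesday − 5 = Thursday.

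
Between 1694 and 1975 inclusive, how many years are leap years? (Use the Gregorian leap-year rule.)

67

Multiples of 4 in [1694,1975]: 70.
Of those, multiples of 100: 3 (not leap unless ÷400).
Multiples of 400: 0.
Leap years = 70 − 3 + 0 = 67.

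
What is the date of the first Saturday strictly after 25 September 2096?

September 29, 2096

Sep 25, 2096 is a Tuesday.
From Tuesday to the next Saturday is 4 days.
Sep 25, 2096 + 4 = Sep 29, 2096.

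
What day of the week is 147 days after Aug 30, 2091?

Thursday

First find the weekday of Aug 30, 2091. Doomsday rule: the anchor day for the 2000s is Tuesday. For year 91: 91÷12 = 7 r 7, and 7÷4 = 1, so 7+7+1 = 15.
Tuesday + 15 ≡ Wednesday — that's 2091's doomsday.
In August the doomsday date is Aug 8.
Aug 30 is 22 days after Aug 8; 22 mod 7 = 1, so Wednesday + 1 = Thursday.
147 mod 7 = 0, so 147 days after a Thursday is Thursday + 0 = Thursday.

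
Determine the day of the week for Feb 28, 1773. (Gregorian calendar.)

Sunday

Doomsday rule: the anchor day for the 1700s is Sunday. For year 73: 73÷12 = 6 r 1, and 1÷4 = 0, so 6+1+0 = 7.
Sunday + 7 ≡ Sunday — that's 1773's doomsday.
In February the doomsday date is Feb 28 (1773 is not a leap year).
Feb 28 is the doomsday itself: Sunday.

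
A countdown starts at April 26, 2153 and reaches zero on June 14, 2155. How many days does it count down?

Apr 26, 2153 → Apr 26, 2154: 365 days.
Apr 26, 2154 → Apr 26, 2155: 365 days.
Apr 26, 2155 → May 26, 2155: 30 days (April has 30).
May 26, 2155 → Jun 14, 2155: 19 days.
Total: 779 days.

779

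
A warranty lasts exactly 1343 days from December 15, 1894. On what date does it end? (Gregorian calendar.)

+365 (one year) → Dec 15, 1895 (978 left).
+366 (one year; includes Feb 29, 1896) → Dec 15, 1896 (612 left).
+365 (one year) → Dec 15, 1897 (247 left).
Dec has 31 days: +17 → Jan 1, 1898 (230 left).
Jan has 31 days: +31 → Feb 1, 1898 (199 left).
Feb has 28 days: +28 → Mar 1, 1898 (171 left).
Mar has 31 days: +31 → Apr 1, 1898 (140 left).
Apr has 30 days: +30 → May 1, 1898 (110 left).
May has 31 days: +31 → Jun 1, 1898 (79 left).
Jun has 30 days: +30 → Jul 1, 1898 (49 left).
Jul has 31 days: +31 → Aug 1, 1898 (18 left).
+18 → Aug 19, 1898.

August 19, 1898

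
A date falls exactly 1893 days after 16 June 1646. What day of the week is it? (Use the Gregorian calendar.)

Tuesday

First find the weekday of Jun 16, 1646. Doomsday rule: the anchor day for the 1600s is Tuesday. For year 46: 46÷12 = 3 r 10, and 10÷4 = 2, so 3+10+2 = 15.
Tuesday + 15 ≡ Wednesday — that's 1646's doomsday.
In June the doomsday date is Jun 6.
Jun 16 is 10 days after Jun 6; 10 mod 7 = 3, so Wednesday + 3 = Saturday.
1893 mod 7 = 3, so 1893 days after a Saturday is Saturday + 3 = Tuesday.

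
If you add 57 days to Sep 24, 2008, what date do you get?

Sep has 30 days: +7 → Oct 1, 2008 (50 left).
Oct has 31 days: +31 → Nov 1, 2008 (19 left).
+19 → Nov 20, 2008.

November 20, 2008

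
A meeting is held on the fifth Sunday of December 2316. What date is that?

December 31, 2316

December 1, 2316 is a Friday.
The first Sunday is therefore December 3 (2 days later).
The fifth Sunday is 3 + 4×7 = December 31.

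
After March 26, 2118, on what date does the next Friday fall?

April 1, 2118

Mar 26, 2118 is a Saturday.
From Saturday to the next Friday is 6 days.
Mar 26, 2118 + 6 = Apr 1, 2118.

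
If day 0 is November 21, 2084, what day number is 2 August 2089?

1715

Nov 21, 2084 → Nov 21, 2085: 365 days.
Nov 21, 2085 → Nov 21, 2086: 365 days.
Nov 21, 2086 → Nov 21, 2087: 365 days.
Nov 21, 2087 → Nov 21, 2088: 366 days (Feb 29, 2088 is in that span).
Nov 21, 2088 → Dec 21, 2088: 30 days (November has 30).
Dec 21, 2088 → Jan 21, 2089: 31 days (December has 31).
Jan 21, 2089 → Feb 21, 2089: 31 days (January has 31).
Feb 21, 2089 → Mar 21, 2089: 28 days (February has 28).
Mar 21, 2089 → Apr 21, 2089: 31 days (March has 31).
Apr 21, 2089 → May 21, 2089: 30 days (April has 30).
May 21, 2089 → Jun 21, 2089: 31 days (May has 31).
Jun 21, 2089 → Jul 21, 2089: 30 days (June has 30).
Jul 21, 2089 → Aug 2, 2089: 12 days.
Total: 1715 days.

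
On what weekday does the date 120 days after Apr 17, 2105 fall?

Saturday

Apr 17, 2105 is a Friday.
120 mod 7 = 1, so 120 days after a Friday is Friday + 1 = Saturday.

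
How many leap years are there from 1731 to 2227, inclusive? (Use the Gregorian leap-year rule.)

120

Multiples of 4 in [1731,2227]: 124.
Of those, multiples of 100: 5 (not leap unless ÷400).
Multiples of 400: 1.
Leap years = 124 − 5 + 1 = 120.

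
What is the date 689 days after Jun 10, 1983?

April 29, 1985

+366 (one year; includes Feb 29, 1984) → Jun 10, 1984 (323 left).
Jun has 30 days: +21 → Jul 1, 1984 (302 left).
Jul has 31 days: +31 → Aug 1, 1984 (271 left).
Aug has 31 days: +31 → Sep 1, 1984 (240 left).
Sep has 30 days: +30 → Oct 1, 1984 (210 left).
Oct has 31 days: +31 → Nov 1, 1984 (179 left).
Nov has 30 days: +30 → Dec 1, 1984 (149 left).
Dec has 31 days: +31 → Jan 1, 1985 (118 left).
Jan has 31 days: +31 → Feb 1, 1985 (87 left).
Feb has 28 days: +28 → Mar 1, 1985 (59 left).
Mar has 31 days: +31 → Apr 1, 1985 (28 left).
+28 → Apr 29, 1985.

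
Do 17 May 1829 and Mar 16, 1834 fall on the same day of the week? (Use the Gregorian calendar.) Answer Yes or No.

From May 17, 1829 to Mar 16, 1834 is 1764 days.
1764 mod 7 = 0, so they are the same weekday.
(May 17, 1829 is a Sunday; Mar 16, 1834 is a Sunday.)

Yes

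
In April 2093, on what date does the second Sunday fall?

April 12, 2093

April 1, 2093 is a Wednesday.
The first Sunday is therefore April 5 (4 days later).
The second Sunday is 5 + 1×7 = April 12.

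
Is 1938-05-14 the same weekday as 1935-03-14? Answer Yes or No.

No

From Mar 14, 1935 to May 14, 1938 is 1157 days.
1157 mod 7 = 2, so they are different weekdays.
(Mar 14, 1935 is a Thursday; May 14, 1938 is a Saturday.)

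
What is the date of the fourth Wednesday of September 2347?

September 24, 2347

September 1, 2347 is a Monday.
The first Wednesday is therefore September 3 (2 days later).
The fourth Wednesday is 3 + 3×7 = September 24.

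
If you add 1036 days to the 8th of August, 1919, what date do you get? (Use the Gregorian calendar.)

+366 (one year; includes Feb 29, 1920) → Aug 8, 1920 (670 left).
+365 (one year) → Aug 8, 1921 (305 left).
Aug has 31 days: +24 → Sep 1, 1921 (281 left).
Sep has 30 days: +30 → Oct 1, 1921 (251 left).
Oct has 31 days: +31 → Nov 1, 1921 (220 left).
Nov has 30 days: +30 → Dec 1, 1921 (190 left).
Dec has 31 days: +31 → Jan 1, 1922 (159 left).
Jan has 31 days: +31 → Feb 1, 1922 (128 left).
Feb has 28 days: +28 → Mar 1, 1922 (100 left).
Mar has 31 days: +31 → Apr 1, 1922 (69 left).
Apr has 30 days: +30 → May 1, 1922 (39 left).
May has 31 days: +31 → Jun 1, 1922 (8 left).
+8 → Jun 9, 1922.

June 9, 1922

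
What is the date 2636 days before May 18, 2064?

−366 (one year; includes Feb 29, 2064) → May 18, 2063 (2270 left).
−365 (one year) → May 18, 2062 (1905 left).
−365 (one year) → May 18, 2061 (1540 left).
−365 (one year) → May 18, 2060 (1175 left).
−366 (one year; includes Feb 29, 2060) → May 18, 2059 (809 left).
−365 (one year) → May 18, 2058 (444 left).
−365 (one year) → May 18, 2057 (79 left).
−18 → Apr 30, 2057 (end of Apr, 30 days; 61 left).
−30 → Mar 31, 2057 (end of Mar, 31 days; 31 left).
−31 → Feb 28, 2057 (end of Feb, 28 days; 0 left).

February 28, 2057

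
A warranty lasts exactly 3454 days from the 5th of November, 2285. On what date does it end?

+365 (one year) → Nov 5, 2286 (3089 left).
+365 (one year) → Nov 5, 2287 (2724 left).
+366 (one year; includes Feb 29, 2288) → Nov 5, 2288 (2358 left).
+365 (one year) → Nov 5, 2289 (1993 left).
+365 (one year) → Nov 5, 2290 (1628 left).
+365 (one year) → Nov 5, 2291 (1263 left).
+366 (one year; includes Feb 29, 2292) → Nov 5, 2292 (897 left).
+365 (one year) → Nov 5, 2293 (532 left).
+365 (one year) → Nov 5, 2294 (167 left).
Nov has 30 days: +26 → Dec 1, 2294 (141 left).
Dec has 31 days: +31 → Jan 1, 2295 (110 left).
Jan has 31 days: +31 → Feb 1, 2295 (79 left).
Feb has 28 days: +28 → Mar 1, 2295 (51 left).
Mar has 31 days: +31 → Apr 1, 2295 (20 left).
+20 → Apr 21, 2295.

April 21, 2295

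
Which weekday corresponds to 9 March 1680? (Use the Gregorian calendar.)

Doomsday rule: the anchor day for the 1600s is Tuesday. For year 80: 80÷12 = 6 r 8, and 8÷4 = 2, so 6+8+2 = 16.
Tuesday + 16 ≡ Thursday — that's 1680's doomsday.
In March the doomsday date is Mar 14.
Mar 9 is 5 days before Mar 14; 5 mod 7 = 5, so Thursday − 5 = Saturday.

Saturday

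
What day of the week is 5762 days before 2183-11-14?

First find the weekday of Nov 14, 2183. Doomsday rule: the anchor day for the 2100s is Sunday. For year 83: 83÷12 = 6 r 11, and 11÷4 = 2, so 6+11+2 = 19.
Sunday + 19 ≡ Friday — that's 2183's doomsday.
In November the doomsday date is Nov 7.
Nov 14 is 7 days after Nov 7; 7 mod 7 = 0, so Friday + 0 = Friday.
5762 mod 7 = 1, so 5762 days before a Friday is Friday − 1 = Thursday.

Thursday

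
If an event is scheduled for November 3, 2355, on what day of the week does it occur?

Doomsday rule: the anchor day for the 2300s is Wednesday. For year 55: 55÷12 = 4 r 7, and 7÷4 = 1, so 4+7+1 = 12.
Wednesday + 12 ≡ Monday — that's 2355's doomsday.
In November the doomsday date is Nov 7.
Nov 3 is 4 days before Nov 7; 4 mod 7 = 4, so Monday − 4 = Thursday.

Thursday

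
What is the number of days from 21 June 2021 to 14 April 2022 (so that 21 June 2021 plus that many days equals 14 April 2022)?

Jun 21, 2021 → Jul 21, 2021: 30 days (June has 30).
Jul 21, 2021 → Aug 21, 2021: 31 days (July has 31).
Aug 21, 2021 → Sep 21, 2021: 31 days (August has 31).
Sep 21, 2021 → Oct 21, 2021: 30 days (September has 30).
Oct 21, 2021 → Nov 21, 2021: 31 days (October has 31).
Nov 21, 2021 → Dec 21, 2021: 30 days (November has 30).
Dec 21, 2021 → Jan 21, 2022: 31 days (December has 31).
Jan 21, 2022 → Feb 21, 2022: 31 days (January has 31).
Feb 21, 2022 → Mar 21, 2022: 28 days (February has 28).
Mar 21, 2022 → Apr 14, 2022: 24 days.
Total: 297 days.

297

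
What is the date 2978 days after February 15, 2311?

+365 (one year) → Feb 15, 2312 (2613 left).
+366 (one year; includes Feb 29, 2312) → Feb 15, 2313 (2247 left).
+365 (one year) → Feb 15, 2314 (1882 left).
+365 (one year) → Feb 15, 2315 (1517 left).
+365 (one year) → Feb 15, 2316 (1152 left).
+366 (one year; includes Feb 29, 2316) → Feb 15, 2317 (786 left).
+365 (one year) → Feb 15, 2318 (421 left).
+365 (one year) → Feb 15, 2319 (56 left).
Feb has 28 days: +14 → Mar 1, 2319 (42 left).
Mar has 31 days: +31 → Apr 1, 2319 (11 left).
+11 → Apr 12, 2319.

April 12, 2319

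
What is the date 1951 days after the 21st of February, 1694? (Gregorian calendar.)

June 26, 1699

+365 (one year) → Feb 21, 1695 (1586 left).
+365 (one year) → Feb 21, 1696 (1221 left).
+366 (one year; includes Feb 29, 1696) → Feb 21, 1697 (855 left).
+365 (one year) → Feb 21, 1698 (490 left).
+365 (one year) → Feb 21, 1699 (125 left).
Feb has 28 days: +8 → Mar 1, 1699 (117 left).
Mar has 31 days: +31 → Apr 1, 1699 (86 left).
Apr has 30 days: +30 → May 1, 1699 (56 left).
May has 31 days: +31 → Jun 1, 1699 (25 left).
+25 → Jun 26, 1699.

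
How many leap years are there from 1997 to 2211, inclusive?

Multiples of 4 in [1997,2211]: 53.
Of those, multiples of 100: 3 (not leap unless ÷400).
Multiples of 400: 1.
Leap years = 53 − 3 + 1 = 51.

51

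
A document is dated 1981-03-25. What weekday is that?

Wednesday

Doomsday rule: the anchor day for the 1900s is Wednesday. For year 81: 81÷12 = 6 r 9, and 9÷4 = 2, so 6+9+2 = 17.
Wednesday + 17 ≡ Saturday — that's 1981's doomsday.
In March the doomsday date is Mar 14.
Mar 25 is 11 days after Mar 14; 11 mod 7 = 4, so Saturday + 4 = Wednesday.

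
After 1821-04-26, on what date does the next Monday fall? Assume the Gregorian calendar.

April 30, 1821

Apr 26, 1821 is a Thursday.
From Thursday to the next Monday is 4 days.
Apr 26, 1821 + 4 = Apr 30, 1821.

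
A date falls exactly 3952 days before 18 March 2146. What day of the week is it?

Monday

First find the weekday of Mar 18, 2146. Doomsday rule: the anchor day for the 2100s is Sunday. For year 46: 46÷12 = 3 r 10, and 10÷4 = 2, so 3+10+2 = 15.
Sunday + 15 ≡ Monday — that's 2146's doomsday.
In March the doomsday date is Mar 14.
Mar 18 is 4 days after Mar 14; 4 mod 7 = 4, so Monday + 4 = Friday.
3952 mod 7 = 4, so 3952 days before a Friday is Friday − 4 = Monday.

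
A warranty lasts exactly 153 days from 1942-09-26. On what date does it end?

Sep has 30 days: +5 → Oct 1, 1942 (148 left).
Oct has 31 days: +31 → Nov 1, 1942 (117 left).
Nov has 30 days: +30 → Dec 1, 1942 (87 left).
Dec has 31 days: +31 → Jan 1, 1943 (56 left).
Jan has 31 days: +31 → Feb 1, 1943 (25 left).
+25 → Feb 26, 1943.

February 26, 1943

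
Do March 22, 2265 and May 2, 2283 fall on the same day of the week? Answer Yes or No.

Yes

From Mar 22, 2265 to May 2, 2283 is 6615 days.
6615 mod 7 = 0, so they are the same weekday.
(Mar 22, 2265 is a Wednesday; May 2, 2283 is a Wednesday.)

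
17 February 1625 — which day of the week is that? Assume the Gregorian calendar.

Doomsday rule: the anchor day for the 1600s is Tuesday. For year 25: 25÷12 = 2 r 1, and 1÷4 = 0, so 2+1+0 = 3.
Tuesday + 3 ≡ Friday — that's 1625's doomsday.
In February the doomsday date is Feb 28 (1625 is not a leap year).
Feb 17 is 11 days before Feb 28; 11 mod 7 = 4, so Friday − 4 = Monday.

Monday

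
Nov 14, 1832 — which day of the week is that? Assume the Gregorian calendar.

January 1, 1832 is a Sunday.
Jan 1, 1832 → Feb 1, 1832: 31 days (January has 31).
Feb 1, 1832 → Mar 1, 1832: 29 days (February has 29).
Mar 1, 1832 → Apr 1, 1832: 31 days (March has 31).
Apr 1, 1832 → May 1, 1832: 30 days (April has 30).
May 1, 1832 → Jun 1, 1832: 31 days (May has 31).
Jun 1, 1832 → Jul 1, 1832: 30 days (June has 30).
Jul 1, 1832 → Aug 1, 1832: 31 days (July has 31).
Aug 1, 1832 → Sep 1, 1832: 31 days (August has 31).
Sep 1, 1832 → Oct 1, 1832: 30 days (September has 30).
Oct 1, 1832 → Nov 1, 1832: 31 days (October has 31).
Nov 1, 1832 → Nov 14, 1832: 13 days.
Total: 318 days.
318 mod 7 = 3, so Sunday + 3 = Wednesday.

Wednesday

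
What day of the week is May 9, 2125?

Doomsday rule: the anchor day for the 2100s is Sunday. For year 25: 25÷12 = 2 r 1, and 1÷4 = 0, so 2+1+0 = 3.
Sunday + 3 ≡ Wednesday — that's 2125's doomsday.
In May the doomsday date is May 9.
May 9 is the doomsday itself: Wednesday.

Wednesday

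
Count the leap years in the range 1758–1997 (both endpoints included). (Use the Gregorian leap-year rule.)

Multiples of 4 in [1758,1997]: 60.
Of those, multiples of 100: 2 (not leap unless ÷400).
Multiples of 400: 0.
Leap years = 60 − 2 + 0 = 58.

58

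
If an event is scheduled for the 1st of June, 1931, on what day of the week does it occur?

Monday

Doomsday rule: the anchor day for the 1900s is Wednesday. For year 31: 31÷12 = 2 r 7, and 7÷4 = 1, so 2+7+1 = 10.
Wednesday + 10 ≡ Saturday — that's 1931's doomsday.
In June the doomsday date is Jun 6.
Jun 1 is 5 days before Jun 6; 5 mod 7 = 5, so Saturday − 5 = Monday.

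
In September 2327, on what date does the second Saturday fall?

September 10, 2327

September 1, 2327 is a Thursday.
The first Saturday is therefore September 3 (2 days later).
The second Saturday is 3 + 1×7 = September 10.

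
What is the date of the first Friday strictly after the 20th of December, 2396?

December 27, 2396

Dec 20, 2396 is a Friday.
From Friday to the next Friday is 7 days.
Dec 20, 2396 + 7 = Dec 27, 2396.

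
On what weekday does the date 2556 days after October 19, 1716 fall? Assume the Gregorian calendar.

Oct 19, 1716 is a Monday.
2556 mod 7 = 1, so 2556 days after a Monday is Monday + 1 = Tuesday.

Tuesday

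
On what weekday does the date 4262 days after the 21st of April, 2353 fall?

First find the weekday of Apr 21, 2353. Doomsday rule: the anchor day for the 2300s is Wednesday. For year 53: 53÷12 = 4 r 5, and 5÷4 = 1, so 4+5+1 = 10.
Wednesday + 10 ≡ Saturday — that's 2353's doomsday.
In April the doomsday date is Apr 4.
Apr 21 is 17 days after Apr 4; 17 mod 7 = 3, so Saturday + 3 = Tuesday.
4262 mod 7 = 6, so 4262 days after a Tuesday is Tuesday + 6 = Monday.

Monday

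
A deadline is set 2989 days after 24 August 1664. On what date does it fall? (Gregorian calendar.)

+365 (one year) → Aug 24, 1665 (2624 left).
+365 (one year) → Aug 24, 1666 (2259 left).
+365 (one year) → Aug 24, 1667 (1894 left).
+366 (one year; includes Feb 29, 1668) → Aug 24, 1668 (1528 left).
+365 (one year) → Aug 24, 1669 (1163 left).
+365 (one year) → Aug 24, 1670 (798 left).
+365 (one year) → Aug 24, 1671 (433 left).
+366 (one year; includes Feb 29, 1672) → Aug 24, 1672 (67 left).
Aug has 31 days: +8 → Sep 1, 1672 (59 left).
Sep has 30 days: +30 → Oct 1, 1672 (29 left).
+29 → Oct 30, 1672.

October 30, 1672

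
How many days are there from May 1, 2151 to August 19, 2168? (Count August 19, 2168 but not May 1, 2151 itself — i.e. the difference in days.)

6320

May 1, 2151 → May 1, 2152: 366 days (Feb 29, 2152 is in that span).
May 1, 2152 → May 1, 2153: 365 days.
May 1, 2153 → May 1, 2154: 365 days.
May 1, 2154 → May 1, 2155: 365 days.
May 1, 2155 → May 1, 2156: 366 days (Feb 29, 2156 is in that span).
May 1, 2156 → May 1, 2157: 365 days.
May 1, 2157 → May 1, 2158: 365 days.
May 1, 2158 → May 1, 2159: 365 days.
May 1, 2159 → May 1, 2160: 366 days (Feb 29, 2160 is in that span).
May 1, 2160 → May 1, 2161: 365 days.
May 1, 2161 → May 1, 2162: 365 days.
May 1, 2162 → May 1, 2163: 365 days.
May 1, 2163 → May 1, 2164: 366 days (Feb 29, 2164 is in that span).
May 1, 2164 → May 1, 2165: 365 days.
May 1, 2165 → May 1, 2166: 365 days.
May 1, 2166 → May 1, 2167: 365 days.
May 1, 2167 → May 1, 2168: 366 days (Feb 29, 2168 is in that span).
May 1, 2168 → Jun 1, 2168: 31 days (May has 31).
Jun 1, 2168 → Jul 1, 2168: 30 days (June has 30).
Jul 1, 2168 → Aug 1, 2168: 31 days (July has 31).
Aug 1, 2168 → Aug 19, 2168: 18 days.
Total: 6320 days.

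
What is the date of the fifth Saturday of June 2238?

June 1, 2238 is a Friday.
The first Saturday is therefore June 2 (1 days later).
The fifth Saturday is 2 + 4×7 = June 30.

June 30, 2238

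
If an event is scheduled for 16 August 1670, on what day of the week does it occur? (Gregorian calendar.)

Saturday

Doomsday rule: the anchor day for the 1600s is Tuesday. For year 70: 70÷12 = 5 r 10, and 10÷4 = 2, so 5+10+2 = 17.
Tuesday + 17 ≡ Friday — that's 1670's doomsday.
In August the doomsday date is Aug 8.
Aug 16 is 8 days after Aug 8; 8 mod 7 = 1, so Friday + 1 = Saturday.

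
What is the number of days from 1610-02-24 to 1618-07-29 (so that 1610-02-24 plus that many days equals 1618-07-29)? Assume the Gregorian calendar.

3077

Feb 24, 1610 → Feb 24, 1611: 365 days.
Feb 24, 1611 → Feb 24, 1612: 365 days.
Feb 24, 1612 → Feb 24, 1613: 366 days (Feb 29, 1612 is in that span).
Feb 24, 1613 → Feb 24, 1614: 365 days.
Feb 24, 1614 → Feb 24, 1615: 365 days.
Feb 24, 1615 → Feb 24, 1616: 365 days.
Feb 24, 1616 → Feb 24, 1617: 366 days (Feb 29, 1616 is in that span).
Feb 24, 1617 → Feb 24, 1618: 365 days.
Feb 24, 1618 → Mar 24, 1618: 28 days (February has 28).
Mar 24, 1618 → Apr 24, 1618: 31 days (March has 31).
Apr 24, 1618 → May 24, 1618: 30 days (April has 30).
May 24, 1618 → Jun 24, 1618: 31 days (May has 31).
Jun 24, 1618 → Jul 24, 1618: 30 days (June has 30).
Jul 24, 1618 → Jul 29, 1618: 5 days.
Total: 3077 days.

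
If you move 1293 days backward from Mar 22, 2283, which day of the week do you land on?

Saturday

First find the weekday of Mar 22, 2283. Doomsday rule: the anchor day for the 2200s is Friday. For year 83: 83÷12 = 6 r 11, and 11÷4 = 2, so 6+11+2 = 19.
Friday + 19 ≡ Wednesday — that's 2283's doomsday.
In March the doomsday date is Mar 14.
Mar 22 is 8 days after Mar 14; 8 mod 7 = 1, so Wednesday + 1 = Thursday.
1293 mod 7 = 5, so 1293 days before a Thursday is Thursday − 5 = Saturday.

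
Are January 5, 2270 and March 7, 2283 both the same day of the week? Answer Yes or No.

From Jan 5, 2270 to Mar 7, 2283 is 4809 days.
4809 mod 7 = 0, so they are the same weekday.
(Jan 5, 2270 is a Wednesday; Mar 7, 2283 is a Wednesday.)

Yes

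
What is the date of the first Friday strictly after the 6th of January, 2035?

January 12, 2035

Jan 6, 2035 is a Saturday.
From Saturday to the next Friday is 6 days.
Jan 6, 2035 + 6 = Jan 12, 2035.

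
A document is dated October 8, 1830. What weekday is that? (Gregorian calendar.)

Doomsday rule: the anchor day for the 1800s is Friday. For year 30: 30÷12 = 2 r 6, and 6÷4 = 1, so 2+6+1 = 9.
Friday + 9 ≡ Sunday — that's 1830's doomsday.
In October the doomsday date is Oct 10.
Oct 8 is 2 days before Oct 10; 2 mod 7 = 2, so Sunday − 2 = Friday.

Friday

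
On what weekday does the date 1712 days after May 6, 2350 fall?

First find the weekday of May 6, 2350. Doomsday rule: the anchor day for the 2300s is Wednesday. For year 50: 50÷12 = 4 r 2, and 2÷4 = 0, so 4+2+0 = 6.
Wednesday + 6 ≡ Tuesday — that's 2350's doomsday.
In May the doomsday date is May 9.
May 6 is 3 days before May 9; 3 mod 7 = 3, so Tuesday − 3 = Saturday.
1712 mod 7 = 4, so 1712 days after a Saturday is Saturday + 4 = Wednesday.

Wednesday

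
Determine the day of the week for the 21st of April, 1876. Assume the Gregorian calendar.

Doomsday rule: the anchor day for the 1800s is Friday. For year 76: 76÷12 = 6 r 4, and 4÷4 = 1, so 6+4+1 = 11.
Friday + 11 ≡ Tuesday — that's 1876's doomsday.
In April the doomsday date is Apr 4.
Apr 21 is 17 days after Apr 4; 17 mod 7 = 3, so Tuesday + 3 = Friday.

Friday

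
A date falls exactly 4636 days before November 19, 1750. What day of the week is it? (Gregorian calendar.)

Tuesday

First find the weekday of Nov 19, 1750. Doomsday rule: the anchor day for the 1700s is Sunday. For year 50: 50÷12 = 4 r 2, and 2÷4 = 0, so 4+2+0 = 6.
Sunday + 6 ≡ Saturday — that's 1750's doomsday.
In November the doomsday date is Nov 7.
Nov 19 is 12 days after Nov 7; 12 mod 7 = 5, so Saturday + 5 = Thursday.
4636 mod 7 = 2, so 4636 days before a Thursday is Thursday − 2 = Tuesday.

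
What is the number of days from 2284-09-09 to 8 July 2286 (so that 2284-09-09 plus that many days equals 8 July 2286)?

667

Sep 9, 2284 → Sep 9, 2285: 365 days.
Sep 9, 2285 → Oct 9, 2285: 30 days (September has 30).
Oct 9, 2285 → Nov 9, 2285: 31 days (October has 31).
Nov 9, 2285 → Dec 9, 2285: 30 days (November has 30).
Dec 9, 2285 → Jan 9, 2286: 31 days (December has 31).
Jan 9, 2286 → Feb 9, 2286: 31 days (January has 31).
Feb 9, 2286 → Mar 9, 2286: 28 days (February has 28).
Mar 9, 2286 → Apr 9, 2286: 31 days (March has 31).
Apr 9, 2286 → May 9, 2286: 30 days (April has 30).
May 9, 2286 → Jun 9, 2286: 31 days (May has 31).
Jun 9, 2286 → Jul 8, 2286: 29 days.
Total: 667 days.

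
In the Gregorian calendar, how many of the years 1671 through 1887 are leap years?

52

Multiples of 4 in [1671,1887]: 54.
Of those, multiples of 100: 2 (not leap unless ÷400).
Multiples of 400: 0.
Leap years = 54 − 2 + 0 = 52.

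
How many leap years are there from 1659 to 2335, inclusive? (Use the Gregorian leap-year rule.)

163

Multiples of 4 in [1659,2335]: 169.
Of those, multiples of 100: 7 (not leap unless ÷400).
Multiples of 400: 1.
Leap years = 169 − 7 + 1 = 163.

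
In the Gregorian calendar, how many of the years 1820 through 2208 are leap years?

95

Multiples of 4 in [1820,2208]: 98.
Of those, multiples of 100: 4 (not leap unless ÷400).
Multiples of 400: 1.
Leap years = 98 − 4 + 1 = 95.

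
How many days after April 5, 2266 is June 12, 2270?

1529

Apr 5, 2266 → Apr 5, 2267: 365 days.
Apr 5, 2267 → Apr 5, 2268: 366 days (Feb 29, 2268 is in that span).
Apr 5, 2268 → Apr 5, 2269: 365 days.
Apr 5, 2269 → Apr 5, 2270: 365 days.
Apr 5, 2270 → May 5, 2270: 30 days (April has 30).
May 5, 2270 → Jun 5, 2270: 31 days (May has 31).
Jun 5, 2270 → Jun 12, 2270: 7 days.
Total: 1529 days.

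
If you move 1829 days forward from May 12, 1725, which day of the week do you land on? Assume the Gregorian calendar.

Monday

First find the weekday of May 12, 1725. Doomsday rule: the anchor day for the 1700s is Sunday. For year 25: 25÷12 = 2 r 1, and 1÷4 = 0, so 2+1+0 = 3.
Sunday + 3 ≡ Wednesday — that's 1725's doomsday.
In May the doomsday date is May 9.
May 12 is 3 days after May 9; 3 mod 7 = 3, so Wednesday + 3 = Saturday.
1829 mod 7 = 2, so 1829 days after a Saturday is Saturday + 2 = Monday.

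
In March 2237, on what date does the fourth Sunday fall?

March 1, 2237 is a Wednesday.
The first Sunday is therefore March 5 (4 days later).
The fourth Sunday is 5 + 3×7 = March 26.

March 26, 2237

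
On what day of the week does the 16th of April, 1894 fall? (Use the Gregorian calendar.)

Monday

Doomsday rule: the anchor day for the 1800s is Friday. For year 94: 94÷12 = 7 r 10, and 10÷4 = 2, so 7+10+2 = 19.
Friday + 19 ≡ Wednesday — that's 1894's doomsday.
In April the doomsday date is Apr 4.
Apr 16 is 12 days after Apr 4; 12 mod 7 = 5, so Wednesday + 5 = Monday.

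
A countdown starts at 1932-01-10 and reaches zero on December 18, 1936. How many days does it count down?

Jan 10, 1932 → Jan 10, 1933: 366 days (Feb 29, 1932 is in that span).
Jan 10, 1933 → Jan 10, 1934: 365 days.
Jan 10, 1934 → Jan 10, 1935: 365 days.
Jan 10, 1935 → Jan 10, 1936: 365 days.
Jan 10, 1936 → Feb 10, 1936: 31 days (January has 31).
Feb 10, 1936 → Mar 10, 1936: 29 days (February has 29).
Mar 10, 1936 → Apr 10, 1936: 31 days (March has 31).
Apr 10, 1936 → May 10, 1936: 30 days (April has 30).
May 10, 1936 → Jun 10, 1936: 31 days (May has 31).
Jun 10, 1936 → Jul 10, 1936: 30 days (June has 30).
Jul 10, 1936 → Aug 10, 1936: 31 days (July has 31).
Aug 10, 1936 → Sep 10, 1936: 31 days (August has 31).
Sep 10, 1936 → Oct 10, 1936: 30 days (September has 30).
Oct 10, 1936 → Nov 10, 1936: 31 days (October has 31).
Nov 10, 1936 → Dec 10, 1936: 30 days (November has 30).
Dec 10, 1936 → Dec 18, 1936: 8 days.
Total: 1804 days.

1804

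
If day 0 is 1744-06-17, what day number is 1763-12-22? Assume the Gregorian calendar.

7127

Jun 17, 1744 → Jun 17, 1745: 365 days.
Jun 17, 1745 → Jun 17, 1746: 365 days.
Jun 17, 1746 → Jun 17, 1747: 365 days.
Jun 17, 1747 → Jun 17, 1748: 366 days (Feb 29, 1748 is in that span).
Jun 17, 1748 → Jun 17, 1749: 365 days.
Jun 17, 1749 → Jun 17, 1750: 365 days.
Jun 17, 1750 → Jun 17, 1751: 365 days.
Jun 17, 1751 → Jun 17, 1752: 366 days (Feb 29, 1752 is in that span).
Jun 17, 1752 → Jun 17, 1753: 365 days.
Jun 17, 1753 → Jun 17, 1754: 365 days.
Jun 17, 1754 → Jun 17, 1755: 365 days.
Jun 17, 1755 → Jun 17, 1756: 366 days (Feb 29, 1756 is in that span).
Jun 17, 1756 → Jun 17, 1757: 365 days.
Jun 17, 1757 → Jun 17, 1758: 365 days.
Jun 17, 1758 → Jun 17, 1759: 365 days.
Jun 17, 1759 → Jun 17, 1760: 366 days (Feb 29, 1760 is in that span).
Jun 17, 1760 → Jun 17, 1761: 365 days.
Jun 17, 1761 → Jun 17, 1762: 365 days.
Jun 17, 1762 → Jun 17, 1763: 365 days.
Jun 17, 1763 → Jul 17, 1763: 30 days (June has 30).
Jul 17, 1763 → Aug 17, 1763: 31 days (July has 31).
Aug 17, 1763 → Sep 17, 1763: 31 days (August has 31).
Sep 17, 1763 → Oct 17, 1763: 30 days (September has 30).
Oct 17, 1763 → Nov 17, 1763: 31 days (October has 31).
Nov 17, 1763 → Dec 17, 1763: 30 days (November has 30).
Dec 17, 1763 → Dec 22, 1763: 5 days.
Total: 7127 days.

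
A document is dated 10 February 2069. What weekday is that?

January 1, 2069 is a Tuesday.
Jan 1, 2069 → Feb 1, 2069: 31 days (January has 31).
Feb 1, 2069 → Feb 10, 2069: 9 days.
Total: 40 days.
40 mod 7 = 5, so Tuesday + 5 = Sunday.

Sunday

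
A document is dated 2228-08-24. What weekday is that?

Doomsday rule: the anchor day for the 2200s is Friday. For year 28: 28÷12 = 2 r 4, and 4÷4 = 1, so 2+4+1 = 7.
Friday + 7 ≡ Friday — that's 2228's doomsday.
In August the doomsday date is Aug 8.
Aug 24 is 16 days after Aug 8; 16 mod 7 = 2, so Friday + 2 = Sunday.

Sunday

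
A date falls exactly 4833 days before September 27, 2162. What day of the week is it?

Sep 27, 2162 is a Monday.
4833 mod 7 = 3, so 4833 days before a Monday is Monday − 3 = Friday.

Friday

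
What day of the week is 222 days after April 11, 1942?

First find the weekday of Apr 11, 1942. Doomsday rule: the anchor day for the 1900s is Wednesday. For year 42: 42÷12 = 3 r 6, and 6÷4 = 1, so 3+6+1 = 10.
Wednesday + 10 ≡ Saturday — that's 1942's doomsday.
In April the doomsday date is Apr 4.
Apr 11 is 7 days after Apr 4; 7 mod 7 = 0, so Saturday + 0 = Saturday.
222 mod 7 = 5, so 222 days after a Saturday is Saturday + 5 = Thursday.

Thursday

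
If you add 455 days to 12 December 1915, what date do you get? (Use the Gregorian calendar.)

March 11, 1917

+366 (one year; includes Feb 29, 1916) → Dec 12, 1916 (89 left).
Dec has 31 days: +20 → Jan 1, 1917 (69 left).
Jan has 31 days: +31 → Feb 1, 1917 (38 left).
Feb has 28 days: +28 → Mar 1, 1917 (10 left).
+10 → Mar 11, 1917.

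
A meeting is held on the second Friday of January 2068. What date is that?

January 1, 2068 is a Sunday.
The first Friday is therefore January 6 (5 days later).
The second Friday is 6 + 1×7 = January 13.

January 13, 2068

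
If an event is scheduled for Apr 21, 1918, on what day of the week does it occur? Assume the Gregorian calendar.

January 1, 1918 is a Tuesday.
Jan 1, 1918 → Feb 1, 1918: 31 days (January has 31).
Feb 1, 1918 → Mar 1, 1918: 28 days (February has 28).
Mar 1, 1918 → Apr 1, 1918: 31 days (March has 31).
Apr 1, 1918 → Apr 21, 1918: 20 days.
Total: 110 days.
110 mod 7 = 5, so Tuesday + 5 = Sunday.

Sunday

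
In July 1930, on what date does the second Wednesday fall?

July 1, 1930 is a Tuesday.
The first Wednesday is therefore July 2 (1 days later).
The second Wednesday is 2 + 1×7 = July 9.

July 9, 1930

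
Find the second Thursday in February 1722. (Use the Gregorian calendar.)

February 1, 1722 is a Sunday.
The first Thursday is therefore February 5 (4 days later).
The second Thursday is 5 + 1×7 = February 12.

February 12, 1722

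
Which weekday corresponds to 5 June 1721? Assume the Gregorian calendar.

Thursday

Doomsday rule: the anchor day for the 1700s is Sunday. For year 21: 21÷12 = 1 r 9, and 9÷4 = 2, so 1+9+2 = 12.
Sunday + 12 ≡ Friday — that's 1721's doomsday.
In June the doomsday date is Jun 6.
Jun 5 is 1 day before Jun 6; 1 mod 7 = 1, so Friday − 1 = Thursday.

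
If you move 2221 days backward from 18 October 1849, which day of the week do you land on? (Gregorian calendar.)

First find the weekday of Oct 18, 1849. Doomsday rule: the anchor day for the 1800s is Friday. For year 49: 49÷12 = 4 r 1, and 1÷4 = 0, so 4+1+0 = 5.
Friday + 5 ≡ Wednesday — that's 1849's doomsday.
In October the doomsday date is Oct 10.
Oct 18 is 8 days after Oct 10; 8 mod 7 = 1, so Wednesday + 1 = Thursday.
2221 mod 7 = 2, so 2221 days before a Thursday is Thursday − 2 = Tuesday.

Tuesday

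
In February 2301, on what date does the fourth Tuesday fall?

February 26, 2301

February 1, 2301 is a Friday.
The first Tuesday is therefore February 5 (4 days later).
The fourth Tuesday is 5 + 3×7 = February 26.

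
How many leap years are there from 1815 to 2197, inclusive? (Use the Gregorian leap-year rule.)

94

Multiples of 4 in [1815,2197]: 96.
Of those, multiples of 100: 3 (not leap unless ÷400).
Multiples of 400: 1.
Leap years = 96 − 3 + 1 = 94.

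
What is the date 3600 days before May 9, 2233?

July 1, 2223

−365 (one year) → May 9, 2232 (3235 left).
−366 (one year; includes Feb 29, 2232) → May 9, 2231 (2869 left).
−365 (one year) → May 9, 2230 (2504 left).
−365 (one year) → May 9, 2229 (2139 left).
−365 (one year) → May 9, 2228 (1774 left).
−366 (one year; includes Feb 29, 2228) → May 9, 2227 (1408 left).
−365 (one year) → May 9, 2226 (1043 left).
−365 (one year) → May 9, 2225 (678 left).
−365 (one year) → May 9, 2224 (313 left).
−9 → Apr 30, 2224 (end of Apr, 30 days; 304 left).
−30 → Mar 31, 2224 (end of Mar, 31 days; 274 left).
−31 → Feb 29, 2224 (end of Feb, 29 days; 243 left).
−29 → Jan 31, 2224 (end of Jan, 31 days; 214 left).
−31 → Dec 31, 2223 (end of Dec, 31 days; 183 left).
−31 → Nov 30, 2223 (end of Nov, 30 days; 152 left).
−30 → Oct 31, 2223 (end of Oct, 31 days; 122 left).
−31 → Sep 30, 2223 (end of Sep, 30 days; 91 left).
−30 → Aug 31, 2223 (end of Aug, 31 days; 61 left).
−31 → Jul 31, 2223 (end of Jul, 31 days; 30 left).
−30 → Jul 1, 2223.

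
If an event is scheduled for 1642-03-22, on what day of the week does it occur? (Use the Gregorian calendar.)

Saturday

Doomsday rule: the anchor day for the 1600s is Tuesday. For year 42: 42÷12 = 3 r 6, and 6÷4 = 1, so 3+6+1 = 10.
Tuesday + 10 ≡ Friday — that's 1642's doomsday.
In March the doomsday date is Mar 14.
Mar 22 is 8 days after Mar 14; 8 mod 7 = 1, so Friday + 1 = Saturday.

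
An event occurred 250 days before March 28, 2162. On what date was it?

−28 → Feb 28, 2162 (end of Feb, 28 days; 222 left).
−28 → Jan 31, 2162 (end of Jan, 31 days; 194 left).
−31 → Dec 31, 2161 (end of Dec, 31 days; 163 left).
−31 → Nov 30, 2161 (end of Nov, 30 days; 132 left).
−30 → Oct 31, 2161 (end of Oct, 31 days; 102 left).
−31 → Sep 30, 2161 (end of Sep, 30 days; 71 left).
−30 → Aug 31, 2161 (end of Aug, 31 days; 41 left).
−31 → Jul 31, 2161 (end of Jul, 31 days; 10 left).
−10 → Jul 21, 2161.

July 21, 2161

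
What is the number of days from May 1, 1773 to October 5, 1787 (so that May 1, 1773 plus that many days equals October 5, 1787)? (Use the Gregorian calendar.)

May 1, 1773 → May 1, 1774: 365 days.
May 1, 1774 → May 1, 1775: 365 days.
May 1, 1775 → May 1, 1776: 366 days (Feb 29, 1776 is in that span).
May 1, 1776 → May 1, 1777: 365 days.
May 1, 1777 → May 1, 1778: 365 days.
May 1, 1778 → May 1, 1779: 365 days.
May 1, 1779 → May 1, 1780: 366 days (Feb 29, 1780 is in that span).
May 1, 1780 → May 1, 1781: 365 days.
May 1, 1781 → May 1, 1782: 365 days.
May 1, 1782 → May 1, 1783: 365 days.
May 1, 1783 → May 1, 1784: 366 days (Feb 29, 1784 is in that span).
May 1, 1784 → May 1, 1785: 365 days.
May 1, 1785 → May 1, 1786: 365 days.
May 1, 1786 → May 1, 1787: 365 days.
May 1, 1787 → Jun 1, 1787: 31 days (May has 31).
Jun 1, 1787 → Jul 1, 1787: 30 days (June has 30).
Jul 1, 1787 → Aug 1, 1787: 31 days (July has 31).
Aug 1, 1787 → Sep 1, 1787: 31 days (August has 31).
Sep 1, 1787 → Oct 1, 1787: 30 days (September has 30).
Oct 1, 1787 → Oct 5, 1787: 4 days.
Total: 5270 days.

5270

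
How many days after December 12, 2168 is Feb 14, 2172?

Dec 12, 2168 → Dec 12, 2169: 365 days.
Dec 12, 2169 → Dec 12, 2170: 365 days.
Dec 12, 2170 → Dec 12, 2171: 365 days.
Dec 12, 2171 → Jan 12, 2172: 31 days (December has 31).
Jan 12, 2172 → Feb 12, 2172: 31 days (January has 31).
Feb 12, 2172 → Feb 14, 2172: 2 days.
Total: 1159 days.

1159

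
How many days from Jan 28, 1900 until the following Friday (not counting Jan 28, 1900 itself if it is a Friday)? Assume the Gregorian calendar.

5

Jan 28, 1900 is a Sunday.
From Sunday to the next Friday is 5 days.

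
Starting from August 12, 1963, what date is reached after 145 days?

Aug has 31 days: +20 → Sep 1, 1963 (125 left).
Sep has 30 days: +30 → Oct 1, 1963 (95 left).
Oct has 31 days: +31 → Nov 1, 1963 (64 left).
Nov has 30 days: +30 → Dec 1, 1963 (34 left).
Dec has 31 days: +31 → Jan 1, 1964 (3 left).
+3 → Jan 4, 1964.

January 4, 1964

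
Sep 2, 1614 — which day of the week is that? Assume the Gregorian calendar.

Tuesday

Doomsday rule: the anchor day for the 1600s is Tuesday. For year 14: 14÷12 = 1 r 2, and 2÷4 = 0, so 1+2+0 = 3.
Tuesday + 3 ≡ Friday — that's 1614's doomsday.
In September the doomsday date is Sep 5.
Sep 2 is 3 days before Sep 5; 3 mod 7 = 3, so Friday − 3 = Tuesday.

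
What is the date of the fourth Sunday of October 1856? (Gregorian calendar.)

October 26, 1856

October 1, 1856 is a Wednesday.
The first Sunday is therefore October 5 (4 days later).
The fourth Sunday is 5 + 3×7 = October 26.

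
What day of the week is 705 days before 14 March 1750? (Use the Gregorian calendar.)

First find the weekday of Mar 14, 1750. Doomsday rule: the anchor day for the 1700s is Sunday. For year 50: 50÷12 = 4 r 2, and 2÷4 = 0, so 4+2+0 = 6.
Sunday + 6 ≡ Saturday — that's 1750's doomsday.
In March the doomsday date is Mar 14.
Mar 14 is the doomsday itself: Saturday.
705 mod 7 = 5, so 705 days before a Saturday is Saturday − 5 = Monday.

Monday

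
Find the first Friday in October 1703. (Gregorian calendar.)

October 1, 1703 is a Monday.
The first Friday is therefore October 5 (4 days later).

October 5, 1703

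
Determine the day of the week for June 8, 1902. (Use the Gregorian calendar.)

Sunday

Doomsday rule: the anchor day for the 1900s is Wednesday. For year 02: 2÷12 = 0 r 2, and 2÷4 = 0, so 0+2+0 = 2.
Wednesday + 2 ≡ Friday — that's 1902's doomsday.
In June the doomsday date is Jun 6.
Jun 8 is 2 days after Jun 6; 2 mod 7 = 2, so Friday + 2 = Sunday.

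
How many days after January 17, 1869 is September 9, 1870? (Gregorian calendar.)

Jan 17, 1869 → Jan 17, 1870: 365 days.
Jan 17, 1870 → Feb 17, 1870: 31 days (January has 31).
Feb 17, 1870 → Mar 17, 1870: 28 days (February has 28).
Mar 17, 1870 → Apr 17, 1870: 31 days (March has 31).
Apr 17, 1870 → May 17, 1870: 30 days (April has 30).
May 17, 1870 → Jun 17, 1870: 31 days (May has 31).
Jun 17, 1870 → Jul 17, 1870: 30 days (June has 30).
Jul 17, 1870 → Aug 17, 1870: 31 days (July has 31).
Aug 17, 1870 → Sep 9, 1870: 23 days.
Total: 600 days.

600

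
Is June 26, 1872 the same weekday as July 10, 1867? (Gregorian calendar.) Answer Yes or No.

From Jul 10, 1867 to Jun 26, 1872 is 1813 days.
1813 mod 7 = 0, so they are the same weekday.
(Jul 10, 1867 is a Wednesday; Jun 26, 1872 is a Wednesday.)

Yes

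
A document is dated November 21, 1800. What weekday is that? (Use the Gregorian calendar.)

Friday

Doomsday rule: the anchor day for the 1800s is Friday. For year 00: 0÷12 = 0 r 0, and 0÷4 = 0, so 0+0+0 = 0.
Friday + 0 ≡ Friday — that's 1800's doomsday.
In November the doomsday date is Nov 7.
Nov 21 is 14 days after Nov 7; 14 mod 7 = 0, so Friday + 0 = Friday.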